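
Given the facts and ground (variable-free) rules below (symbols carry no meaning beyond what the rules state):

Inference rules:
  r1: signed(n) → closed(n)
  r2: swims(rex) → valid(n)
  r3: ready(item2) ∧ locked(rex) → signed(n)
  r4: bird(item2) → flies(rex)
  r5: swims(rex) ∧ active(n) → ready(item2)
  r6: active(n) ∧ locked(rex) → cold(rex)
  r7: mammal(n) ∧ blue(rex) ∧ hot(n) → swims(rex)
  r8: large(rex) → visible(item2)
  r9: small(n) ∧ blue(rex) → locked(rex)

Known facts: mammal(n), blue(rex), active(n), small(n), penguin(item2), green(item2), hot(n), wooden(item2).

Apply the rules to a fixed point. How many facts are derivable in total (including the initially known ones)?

15

Round 1: r7 [mammal(n) ∧ blue(rex) ∧ hot(n) → swims(rex)]; r9 [small(n) ∧ blue(rex) → locked(rex)]. New: swims(rex), locked(rex).
Round 2: r2 [swims(rex) → valid(n)]; r5 [swims(rex) ∧ active(n) → ready(item2)]; r6 [active(n) ∧ locked(rex) → cold(rex)]. New: valid(n), ready(item2), cold(rex).
Round 3: r3 [ready(item2) ∧ locked(rex) → signed(n)]. New: signed(n).
Round 4: r1 [signed(n) → closed(n)]. New: closed(n).
Closure: {active(n), blue(rex), closed(n), cold(rex), green(item2), hot(n), locked(rex), mammal(n), penguin(item2), ready(item2), signed(n), small(n), swims(rex), valid(n), wooden(item2)} — 15 facts.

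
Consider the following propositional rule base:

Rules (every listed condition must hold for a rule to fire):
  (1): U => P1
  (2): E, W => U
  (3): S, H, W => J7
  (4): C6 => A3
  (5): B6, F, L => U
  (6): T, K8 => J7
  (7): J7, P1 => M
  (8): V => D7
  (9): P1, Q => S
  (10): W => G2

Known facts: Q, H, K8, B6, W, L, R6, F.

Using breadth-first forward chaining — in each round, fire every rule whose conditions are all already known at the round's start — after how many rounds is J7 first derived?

Round 1: (5) [B6, F, L => U]; (10) [W => G2]. New: U, G2.
Round 2: (1) [U => P1]. New: P1.
Round 3: (9) [P1, Q => S]. New: S.
Round 4: (3) [S, H, W => J7]. New: J7.
J7 first appears in round 4.

4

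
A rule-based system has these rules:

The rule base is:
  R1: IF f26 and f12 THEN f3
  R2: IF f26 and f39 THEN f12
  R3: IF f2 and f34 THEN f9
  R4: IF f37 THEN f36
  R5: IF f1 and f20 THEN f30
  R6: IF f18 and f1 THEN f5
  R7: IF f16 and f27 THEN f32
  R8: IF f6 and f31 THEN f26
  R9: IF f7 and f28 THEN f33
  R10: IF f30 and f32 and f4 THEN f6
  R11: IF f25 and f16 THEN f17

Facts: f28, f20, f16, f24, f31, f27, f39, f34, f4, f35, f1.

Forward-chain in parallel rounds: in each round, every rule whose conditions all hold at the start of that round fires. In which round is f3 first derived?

5

Round 1: R5 [IF f1 and f20 THEN f30]; R7 [IF f16 and f27 THEN f32]. New: f30, f32.
Round 2: R10 [IF f30 and f32 and f4 THEN f6]. New: f6.
Round 3: R8 [IF f6 and f31 THEN f26]. New: f26.
Round 4: R2 [IF f26 and f39 THEN f12]. New: f12.
Round 5: R1 [IF f26 and f12 THEN f3]. New: f3.
f3 first appears in round 5.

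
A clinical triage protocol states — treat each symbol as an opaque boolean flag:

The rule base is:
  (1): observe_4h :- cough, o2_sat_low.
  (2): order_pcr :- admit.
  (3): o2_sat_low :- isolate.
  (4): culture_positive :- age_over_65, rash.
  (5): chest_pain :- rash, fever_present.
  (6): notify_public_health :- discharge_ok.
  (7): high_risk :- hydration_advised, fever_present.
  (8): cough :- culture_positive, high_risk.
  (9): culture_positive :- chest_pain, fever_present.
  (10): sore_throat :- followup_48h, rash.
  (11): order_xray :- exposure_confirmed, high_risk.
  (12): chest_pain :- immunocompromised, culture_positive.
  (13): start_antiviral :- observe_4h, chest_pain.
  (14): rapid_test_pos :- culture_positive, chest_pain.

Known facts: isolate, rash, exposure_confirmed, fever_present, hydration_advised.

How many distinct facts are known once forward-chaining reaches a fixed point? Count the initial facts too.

14

Round 1 fires (3), (5), (7), giving o2_sat_low, chest_pain, high_risk.
Round 2 fires (9), (11), giving culture_positive, order_xray.
Round 3 fires (8), (14), giving cough, rapid_test_pos.
Round 4 fires (1), giving observe_4h.
Round 5 fires (13), giving start_antiviral.
Closure: {chest_pain, cough, culture_positive, exposure_confirmed, fever_present, high_risk, hydration_advised, isolate, o2_sat_low, observe_4h, order_xray, rapid_test_pos, rash, start_antiviral} — 14 facts.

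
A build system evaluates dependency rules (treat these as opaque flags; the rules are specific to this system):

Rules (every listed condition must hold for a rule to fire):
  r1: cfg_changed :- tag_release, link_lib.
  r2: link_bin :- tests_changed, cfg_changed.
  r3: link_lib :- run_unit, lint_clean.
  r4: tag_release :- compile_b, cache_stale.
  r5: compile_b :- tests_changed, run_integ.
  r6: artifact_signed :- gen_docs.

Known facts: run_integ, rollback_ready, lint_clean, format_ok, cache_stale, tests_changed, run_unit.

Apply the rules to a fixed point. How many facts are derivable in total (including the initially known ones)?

Round 1: r3 [link_lib :- run_unit, lint_clean.]; r5 [compile_b :- tests_changed, run_integ.]. New: link_lib, compile_b.
Round 2: r4 [tag_release :- compile_b, cache_stale.]. New: tag_release.
Round 3: r1 [cfg_changed :- tag_release, link_lib.]. New: cfg_changed.
Round 4: r2 [link_bin :- tests_changed, cfg_changed.]. New: link_bin.
Closure: {cache_stale, cfg_changed, compile_b, format_ok, link_bin, link_lib, lint_clean, rollback_ready, run_integ, run_unit, tag_release, tests_changed} — 12 facts.

12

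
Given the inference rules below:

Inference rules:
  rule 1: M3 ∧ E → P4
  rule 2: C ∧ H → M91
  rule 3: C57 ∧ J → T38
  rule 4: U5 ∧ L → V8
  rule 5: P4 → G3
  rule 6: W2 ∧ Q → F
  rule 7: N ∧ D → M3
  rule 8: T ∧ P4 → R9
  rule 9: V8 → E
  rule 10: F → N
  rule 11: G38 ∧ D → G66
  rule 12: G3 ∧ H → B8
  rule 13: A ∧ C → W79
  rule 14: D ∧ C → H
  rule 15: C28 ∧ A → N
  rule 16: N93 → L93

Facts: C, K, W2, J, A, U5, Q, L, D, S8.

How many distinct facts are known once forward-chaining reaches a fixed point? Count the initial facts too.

21

Round 1: rule 4 [U5 ∧ L → V8]; rule 6 [W2 ∧ Q → F]; rule 13 [A ∧ C → W79]; rule 14 [D ∧ C → H]. New: V8, F, W79, H.
Round 2: rule 2 [C ∧ H → M91]; rule 9 [V8 → E]; rule 10 [F → N]. New: M91, E, N.
Round 3: rule 7 [N ∧ D → M3]. New: M3.
Round 4: rule 1 [M3 ∧ E → P4]. New: P4.
Round 5: rule 5 [P4 → G3]. New: G3.
Round 6: rule 12 [G3 ∧ H → B8]. New: B8.
Closure: {A, B8, C, D, E, F, G3, H, J, K, L, M3, M91, N, P4, Q, S8, U5, V8, W2, W79} — 21 facts.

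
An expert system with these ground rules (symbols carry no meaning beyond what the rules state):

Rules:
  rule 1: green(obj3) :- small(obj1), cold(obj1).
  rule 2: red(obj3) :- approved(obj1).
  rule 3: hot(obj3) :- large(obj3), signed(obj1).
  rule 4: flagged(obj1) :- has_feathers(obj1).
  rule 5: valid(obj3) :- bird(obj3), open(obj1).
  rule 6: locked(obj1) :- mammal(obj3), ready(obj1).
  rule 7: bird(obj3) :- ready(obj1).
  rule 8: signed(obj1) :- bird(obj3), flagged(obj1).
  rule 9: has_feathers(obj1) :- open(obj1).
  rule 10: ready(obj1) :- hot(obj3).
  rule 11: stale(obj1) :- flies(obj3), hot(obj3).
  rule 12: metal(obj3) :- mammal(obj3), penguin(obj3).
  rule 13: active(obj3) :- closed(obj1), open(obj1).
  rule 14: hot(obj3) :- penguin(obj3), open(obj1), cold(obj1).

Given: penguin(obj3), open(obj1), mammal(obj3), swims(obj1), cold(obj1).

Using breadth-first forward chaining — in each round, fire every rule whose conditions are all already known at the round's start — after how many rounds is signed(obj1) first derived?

4

[1] rule 9 [has_feathers(obj1) :- open(obj1).]; rule 12 [metal(obj3) :- mammal(obj3), penguin(obj3).]; rule 14 [hot(obj3) :- penguin(obj3), open(obj1), cold(obj1).]. ⇒ new: has_feathers(obj1), metal(obj3), hot(obj3).
[2] rule 4 [flagged(obj1) :- has_feathers(obj1).]; rule 10 [ready(obj1) :- hot(obj3).]. ⇒ new: flagged(obj1), ready(obj1).
[3] rule 6 [locked(obj1) :- mammal(obj3), ready(obj1).]; rule 7 [bird(obj3) :- ready(obj1).]. ⇒ new: locked(obj1), bird(obj3).
[4] rule 5 [valid(obj3) :- bird(obj3), open(obj1).]; rule 8 [signed(obj1) :- bird(obj3), flagged(obj1).]. ⇒ new: valid(obj3), signed(obj1).
signed(obj1) first appears in round 4.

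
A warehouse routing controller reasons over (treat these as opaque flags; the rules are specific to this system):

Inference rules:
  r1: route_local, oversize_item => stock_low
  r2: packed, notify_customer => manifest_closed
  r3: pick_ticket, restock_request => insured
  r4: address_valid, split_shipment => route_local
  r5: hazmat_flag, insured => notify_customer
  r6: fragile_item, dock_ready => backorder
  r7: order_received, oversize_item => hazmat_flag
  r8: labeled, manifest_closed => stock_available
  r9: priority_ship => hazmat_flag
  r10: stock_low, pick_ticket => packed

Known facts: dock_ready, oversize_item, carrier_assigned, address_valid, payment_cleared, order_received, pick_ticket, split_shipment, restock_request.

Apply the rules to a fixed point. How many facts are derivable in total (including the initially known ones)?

16

Round 1 fires r3, r4, r7, giving insured, route_local, hazmat_flag.
Round 2 fires r1, r5, giving stock_low, notify_customer.
Round 3 fires r10, giving packed.
Round 4 fires r2, giving manifest_closed.
Closure: {address_valid, carrier_assigned, dock_ready, hazmat_flag, insured, manifest_closed, notify_customer, order_received, oversize_item, packed, payment_cleared, pick_ticket, restock_request, route_local, split_shipment, stock_low} — 16 facts.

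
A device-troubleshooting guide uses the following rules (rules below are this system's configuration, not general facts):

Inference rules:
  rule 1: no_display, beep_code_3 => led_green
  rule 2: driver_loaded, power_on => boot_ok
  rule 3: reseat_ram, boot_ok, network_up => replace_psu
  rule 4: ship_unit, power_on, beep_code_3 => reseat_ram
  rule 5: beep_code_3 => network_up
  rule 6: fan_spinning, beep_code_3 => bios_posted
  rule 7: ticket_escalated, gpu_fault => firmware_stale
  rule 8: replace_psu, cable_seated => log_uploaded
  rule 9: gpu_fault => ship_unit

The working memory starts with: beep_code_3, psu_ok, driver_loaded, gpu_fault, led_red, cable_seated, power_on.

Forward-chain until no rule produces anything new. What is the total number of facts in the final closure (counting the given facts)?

Round 1 — rule 2, rule 5, rule 9, derive boot_ok, network_up, ship_unit.
Round 2 — rule 4, derive reseat_ram.
Round 3 — rule 3, derive replace_psu.
Round 4 — rule 8, derive log_uploaded.
Closure: {beep_code_3, boot_ok, cable_seated, driver_loaded, gpu_fault, led_red, log_uploaded, network_up, power_on, psu_ok, replace_psu, reseat_ram, ship_unit} — 13 facts.

13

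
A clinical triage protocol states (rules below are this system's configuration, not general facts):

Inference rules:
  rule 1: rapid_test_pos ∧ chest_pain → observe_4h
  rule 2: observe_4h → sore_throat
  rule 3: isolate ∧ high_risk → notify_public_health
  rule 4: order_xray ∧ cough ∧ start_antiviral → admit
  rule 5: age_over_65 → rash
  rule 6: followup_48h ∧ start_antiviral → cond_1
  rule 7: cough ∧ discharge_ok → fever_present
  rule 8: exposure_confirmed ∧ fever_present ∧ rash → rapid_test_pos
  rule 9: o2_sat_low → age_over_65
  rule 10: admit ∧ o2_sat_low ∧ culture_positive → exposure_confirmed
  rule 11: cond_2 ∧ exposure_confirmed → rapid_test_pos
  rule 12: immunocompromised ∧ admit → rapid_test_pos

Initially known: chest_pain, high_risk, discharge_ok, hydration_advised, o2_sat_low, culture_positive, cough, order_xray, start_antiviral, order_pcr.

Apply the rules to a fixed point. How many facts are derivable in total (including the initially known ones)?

18

Round 1: rule 4 [order_xray ∧ cough ∧ start_antiviral → admit]; rule 7 [cough ∧ discharge_ok → fever_present]; rule 9 [o2_sat_low → age_over_65]. New: admit, fever_present, age_over_65.
Round 2: rule 5 [age_over_65 → rash]; rule 10 [admit ∧ o2_sat_low ∧ culture_positive → exposure_confirmed]. New: rash, exposure_confirmed.
Round 3: rule 8 [exposure_confirmed ∧ fever_present ∧ rash → rapid_test_pos]. New: rapid_test_pos.
Round 4: rule 1 [rapid_test_pos ∧ chest_pain → observe_4h]. New: observe_4h.
Round 5: rule 2 [observe_4h → sore_throat]. New: sore_throat.
Closure: {admit, age_over_65, chest_pain, cough, culture_positive, discharge_ok, exposure_confirmed, fever_present, high_risk, hydration_advised, o2_sat_low, observe_4h, order_pcr, order_xray, rapid_test_pos, rash, sore_throat, start_antiviral} — 18 facts.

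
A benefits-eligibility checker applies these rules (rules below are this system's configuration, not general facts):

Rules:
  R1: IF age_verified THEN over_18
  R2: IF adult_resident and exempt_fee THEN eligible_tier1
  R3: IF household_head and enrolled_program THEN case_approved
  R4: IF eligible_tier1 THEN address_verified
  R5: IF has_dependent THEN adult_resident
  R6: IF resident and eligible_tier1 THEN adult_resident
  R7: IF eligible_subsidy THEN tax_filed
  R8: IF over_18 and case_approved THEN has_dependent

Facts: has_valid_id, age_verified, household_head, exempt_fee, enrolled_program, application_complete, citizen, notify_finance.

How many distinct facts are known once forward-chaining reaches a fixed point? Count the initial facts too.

Round 1: R1 [IF age_verified THEN over_18]; R3 [IF household_head and enrolled_program THEN case_approved]. Adds over_18, case_approved.
Round 2: R8 [IF over_18 and case_approved THEN has_dependent]. Adds has_dependent.
Round 3: R5 [IF has_dependent THEN adult_resident]. Adds adult_resident.
Round 4: R2 [IF adult_resident and exempt_fee THEN eligible_tier1]. Adds eligible_tier1.
Round 5: R4 [IF eligible_tier1 THEN address_verified]. Adds address_verified.
Closure: {address_verified, adult_resident, age_verified, application_complete, case_approved, citizen, eligible_tier1, enrolled_program, exempt_fee, has_dependent, has_valid_id, household_head, notify_finance, over_18} — 14 facts.

14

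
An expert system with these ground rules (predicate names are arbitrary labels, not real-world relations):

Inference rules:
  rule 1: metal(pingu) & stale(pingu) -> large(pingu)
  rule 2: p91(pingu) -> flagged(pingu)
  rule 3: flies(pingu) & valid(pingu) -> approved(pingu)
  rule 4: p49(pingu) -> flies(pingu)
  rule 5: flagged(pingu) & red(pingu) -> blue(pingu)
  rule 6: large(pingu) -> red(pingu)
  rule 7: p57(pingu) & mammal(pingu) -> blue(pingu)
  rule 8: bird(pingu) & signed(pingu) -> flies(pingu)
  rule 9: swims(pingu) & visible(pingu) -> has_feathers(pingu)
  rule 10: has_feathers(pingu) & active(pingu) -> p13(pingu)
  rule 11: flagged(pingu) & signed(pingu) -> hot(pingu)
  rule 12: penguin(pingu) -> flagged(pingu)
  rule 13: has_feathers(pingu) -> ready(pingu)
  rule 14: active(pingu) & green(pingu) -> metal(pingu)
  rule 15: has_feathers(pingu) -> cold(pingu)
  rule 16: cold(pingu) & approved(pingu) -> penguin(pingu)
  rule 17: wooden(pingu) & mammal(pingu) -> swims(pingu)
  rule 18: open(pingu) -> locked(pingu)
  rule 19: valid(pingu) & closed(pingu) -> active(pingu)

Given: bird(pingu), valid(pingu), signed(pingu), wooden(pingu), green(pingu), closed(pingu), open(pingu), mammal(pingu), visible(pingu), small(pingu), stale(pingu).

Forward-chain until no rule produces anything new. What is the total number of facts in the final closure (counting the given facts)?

27

Round 1 — rule 8, rule 17, rule 18, rule 19, derive flies(pingu), swims(pingu), locked(pingu), active(pingu).
Round 2 — rule 3, rule 9, rule 14, derive approved(pingu), has_feathers(pingu), metal(pingu).
Round 3 — rule 1, rule 10, rule 13, rule 15, derive large(pingu), p13(pingu), ready(pingu), cold(pingu).
Round 4 — rule 6, rule 16, derive red(pingu), penguin(pingu).
Round 5 — rule 12, derive flagged(pingu).
Round 6 — rule 5, rule 11, derive blue(pingu), hot(pingu).
Closure: {active(pingu), approved(pingu), bird(pingu), blue(pingu), closed(pingu), cold(pingu), flagged(pingu), flies(pingu), green(pingu), has_feathers(pingu), hot(pingu), large(pingu), locked(pingu), mammal(pingu), metal(pingu), open(pingu), p13(pingu), penguin(pingu), ready(pingu), red(pingu), signed(pingu), small(pingu), stale(pingu), swims(pingu), valid(pingu), visible(pingu), wooden(pingu)} — 27 facts.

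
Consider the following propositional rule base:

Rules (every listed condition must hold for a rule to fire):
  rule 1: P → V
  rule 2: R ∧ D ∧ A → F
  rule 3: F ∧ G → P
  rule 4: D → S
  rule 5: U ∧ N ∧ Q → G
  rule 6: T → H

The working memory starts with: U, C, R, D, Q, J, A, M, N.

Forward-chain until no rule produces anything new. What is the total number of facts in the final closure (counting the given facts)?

[1] rule 2 [R ∧ D ∧ A → F]; rule 4 [D → S]; rule 5 [U ∧ N ∧ Q → G]. ⇒ new: F, S, G.
[2] rule 3 [F ∧ G → P]. ⇒ new: P.
[3] rule 1 [P → V]. ⇒ new: V.
Closure: {A, C, D, F, G, J, M, N, P, Q, R, S, U, V} — 14 facts.

14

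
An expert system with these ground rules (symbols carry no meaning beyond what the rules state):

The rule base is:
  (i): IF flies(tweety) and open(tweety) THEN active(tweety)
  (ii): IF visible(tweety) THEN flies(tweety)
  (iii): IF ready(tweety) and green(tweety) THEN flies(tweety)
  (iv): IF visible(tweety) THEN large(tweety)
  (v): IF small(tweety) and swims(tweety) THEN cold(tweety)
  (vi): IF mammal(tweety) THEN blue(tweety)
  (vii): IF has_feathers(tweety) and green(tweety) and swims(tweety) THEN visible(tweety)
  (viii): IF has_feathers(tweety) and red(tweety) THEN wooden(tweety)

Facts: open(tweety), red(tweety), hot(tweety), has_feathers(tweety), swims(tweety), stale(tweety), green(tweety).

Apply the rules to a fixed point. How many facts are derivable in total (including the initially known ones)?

12

Round 1 — (vii), (viii), derive visible(tweety), wooden(tweety).
Round 2 — (ii), (iv), derive flies(tweety), large(tweety).
Round 3 — (i), derive active(tweety).
Closure: {active(tweety), flies(tweety), green(tweety), has_feathers(tweety), hot(tweety), large(tweety), open(tweety), red(tweety), stale(tweety), swims(tweety), visible(tweety), wooden(tweety)} — 12 facts.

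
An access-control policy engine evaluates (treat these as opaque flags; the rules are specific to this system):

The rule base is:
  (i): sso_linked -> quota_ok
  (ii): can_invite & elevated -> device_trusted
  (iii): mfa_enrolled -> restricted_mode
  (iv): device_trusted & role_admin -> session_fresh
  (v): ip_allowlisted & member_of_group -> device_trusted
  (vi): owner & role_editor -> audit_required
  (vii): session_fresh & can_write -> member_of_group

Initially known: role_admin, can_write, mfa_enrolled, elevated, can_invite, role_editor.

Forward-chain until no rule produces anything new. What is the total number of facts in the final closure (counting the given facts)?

10

Round 1: (ii) [can_invite & elevated -> device_trusted]; (iii) [mfa_enrolled -> restricted_mode]. New: device_trusted, restricted_mode.
Round 2: (iv) [device_trusted & role_admin -> session_fresh]. New: session_fresh.
Round 3: (vii) [session_fresh & can_write -> member_of_group]. New: member_of_group.
Closure: {can_invite, can_write, device_trusted, elevated, member_of_group, mfa_enrolled, restricted_mode, role_admin, role_editor, session_fresh} — 10 facts.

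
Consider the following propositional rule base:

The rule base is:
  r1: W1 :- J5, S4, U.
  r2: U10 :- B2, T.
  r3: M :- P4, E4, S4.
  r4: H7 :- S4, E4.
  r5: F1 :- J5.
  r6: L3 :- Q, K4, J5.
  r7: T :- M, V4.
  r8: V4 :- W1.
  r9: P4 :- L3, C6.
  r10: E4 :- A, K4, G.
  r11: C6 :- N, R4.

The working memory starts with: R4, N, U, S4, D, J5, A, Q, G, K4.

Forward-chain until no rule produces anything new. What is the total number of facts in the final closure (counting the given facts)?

Round 1 — r1, r5, r6, r10, r11, derive W1, F1, L3, E4, C6.
Round 2 — r4, r8, r9, derive H7, V4, P4.
Round 3 — r3, derive M.
Round 4 — r7, derive T.
Closure: {A, C6, D, E4, F1, G, H7, J5, K4, L3, M, N, P4, Q, R4, S4, T, U, V4, W1} — 20 facts.

20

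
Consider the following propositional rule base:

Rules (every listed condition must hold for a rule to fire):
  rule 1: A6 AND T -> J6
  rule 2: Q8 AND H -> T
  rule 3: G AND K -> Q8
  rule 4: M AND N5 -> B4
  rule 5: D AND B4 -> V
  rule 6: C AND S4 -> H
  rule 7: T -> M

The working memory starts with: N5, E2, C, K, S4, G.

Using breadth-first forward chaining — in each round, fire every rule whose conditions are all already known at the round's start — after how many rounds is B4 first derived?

[1] rule 3 [G AND K -> Q8]; rule 6 [C AND S4 -> H]. ⇒ new: Q8, H.
[2] rule 2 [Q8 AND H -> T]. ⇒ new: T.
[3] rule 7 [T -> M]. ⇒ new: M.
[4] rule 4 [M AND N5 -> B4]. ⇒ new: B4.
B4 first appears in round 4.

4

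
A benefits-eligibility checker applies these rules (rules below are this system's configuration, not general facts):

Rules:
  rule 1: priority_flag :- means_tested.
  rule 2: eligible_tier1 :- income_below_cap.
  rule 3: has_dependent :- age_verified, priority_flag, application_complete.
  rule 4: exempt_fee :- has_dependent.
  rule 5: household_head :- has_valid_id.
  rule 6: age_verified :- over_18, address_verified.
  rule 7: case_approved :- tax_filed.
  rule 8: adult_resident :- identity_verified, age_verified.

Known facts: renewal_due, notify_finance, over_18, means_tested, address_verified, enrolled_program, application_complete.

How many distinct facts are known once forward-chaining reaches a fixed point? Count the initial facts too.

Round 1: rule 1 [priority_flag :- means_tested.]; rule 6 [age_verified :- over_18, address_verified.]. New: priority_flag, age_verified.
Round 2: rule 3 [has_dependent :- age_verified, priority_flag, application_complete.]. New: has_dependent.
Round 3: rule 4 [exempt_fee :- has_dependent.]. New: exempt_fee.
Closure: {address_verified, age_verified, application_complete, enrolled_program, exempt_fee, has_dependent, means_tested, notify_finance, over_18, priority_flag, renewal_due} — 11 facts.

11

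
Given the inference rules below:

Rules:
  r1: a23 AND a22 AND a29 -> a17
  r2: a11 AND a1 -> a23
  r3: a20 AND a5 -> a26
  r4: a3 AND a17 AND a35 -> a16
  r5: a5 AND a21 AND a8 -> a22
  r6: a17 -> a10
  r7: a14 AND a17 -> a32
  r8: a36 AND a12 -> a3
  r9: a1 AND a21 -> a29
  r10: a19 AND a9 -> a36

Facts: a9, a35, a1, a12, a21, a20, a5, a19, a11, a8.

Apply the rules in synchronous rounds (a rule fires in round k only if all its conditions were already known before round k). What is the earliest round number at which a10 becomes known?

3

Round 1: r2 [a11 AND a1 -> a23]; r3 [a20 AND a5 -> a26]; r5 [a5 AND a21 AND a8 -> a22]; r9 [a1 AND a21 -> a29]; r10 [a19 AND a9 -> a36]. New: a23, a26, a22, a29, a36.
Round 2: r1 [a23 AND a22 AND a29 -> a17]; r8 [a36 AND a12 -> a3]. New: a17, a3.
Round 3: r4 [a3 AND a17 AND a35 -> a16]; r6 [a17 -> a10]. New: a16, a10.
a10 first appears in round 3.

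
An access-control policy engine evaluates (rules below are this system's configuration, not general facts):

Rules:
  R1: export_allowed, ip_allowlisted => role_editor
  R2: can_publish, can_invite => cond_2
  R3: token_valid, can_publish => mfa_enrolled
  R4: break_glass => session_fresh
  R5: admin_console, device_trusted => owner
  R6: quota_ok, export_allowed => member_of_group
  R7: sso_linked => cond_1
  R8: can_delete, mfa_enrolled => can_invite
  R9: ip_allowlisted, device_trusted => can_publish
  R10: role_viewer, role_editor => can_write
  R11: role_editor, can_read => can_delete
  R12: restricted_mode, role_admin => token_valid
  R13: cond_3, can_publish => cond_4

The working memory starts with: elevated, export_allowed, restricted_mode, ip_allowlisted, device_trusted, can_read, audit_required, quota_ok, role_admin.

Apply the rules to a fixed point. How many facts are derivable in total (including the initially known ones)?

Round 1 — R1, R6, R9, R12, derive role_editor, member_of_group, can_publish, token_valid.
Round 2 — R3, R11, derive mfa_enrolled, can_delete.
Round 3 — R8, derive can_invite.
Round 4 — R2, derive cond_2.
Closure: {audit_required, can_delete, can_invite, can_publish, can_read, cond_2, device_trusted, elevated, export_allowed, ip_allowlisted, member_of_group, mfa_enrolled, quota_ok, restricted_mode, role_admin, role_editor, token_valid} — 17 facts.

17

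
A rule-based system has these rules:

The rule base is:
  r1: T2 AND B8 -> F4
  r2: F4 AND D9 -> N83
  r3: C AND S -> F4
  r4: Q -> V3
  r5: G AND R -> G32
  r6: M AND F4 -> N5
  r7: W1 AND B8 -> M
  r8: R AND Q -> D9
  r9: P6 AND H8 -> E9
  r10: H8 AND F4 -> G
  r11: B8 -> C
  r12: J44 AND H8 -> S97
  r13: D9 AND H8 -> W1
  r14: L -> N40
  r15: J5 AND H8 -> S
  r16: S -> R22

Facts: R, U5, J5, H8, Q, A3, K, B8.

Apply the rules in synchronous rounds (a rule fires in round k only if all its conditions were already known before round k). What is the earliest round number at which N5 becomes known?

Round 1: r4 [Q -> V3]; r8 [R AND Q -> D9]; r11 [B8 -> C]; r15 [J5 AND H8 -> S]. Adds V3, D9, C, S.
Round 2: r3 [C AND S -> F4]; r13 [D9 AND H8 -> W1]; r16 [S -> R22]. Adds F4, W1, R22.
Round 3: r2 [F4 AND D9 -> N83]; r7 [W1 AND B8 -> M]; r10 [H8 AND F4 -> G]. Adds N83, M, G.
Round 4: r5 [G AND R -> G32]; r6 [M AND F4 -> N5]. Adds G32, N5.
N5 first appears in round 4.

4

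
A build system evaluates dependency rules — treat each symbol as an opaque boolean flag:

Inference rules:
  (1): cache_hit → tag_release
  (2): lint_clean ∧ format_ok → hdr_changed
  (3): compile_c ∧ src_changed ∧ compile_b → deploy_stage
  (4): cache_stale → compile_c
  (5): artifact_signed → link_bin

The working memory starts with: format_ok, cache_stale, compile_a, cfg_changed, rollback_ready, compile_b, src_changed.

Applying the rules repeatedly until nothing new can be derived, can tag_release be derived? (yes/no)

no

Round 1 — (4), derive compile_c.
Round 2 — (3), derive deploy_stage.
Fixed point reached. tag_release is concluded only by (1); (1) needs cache_hit (never derived).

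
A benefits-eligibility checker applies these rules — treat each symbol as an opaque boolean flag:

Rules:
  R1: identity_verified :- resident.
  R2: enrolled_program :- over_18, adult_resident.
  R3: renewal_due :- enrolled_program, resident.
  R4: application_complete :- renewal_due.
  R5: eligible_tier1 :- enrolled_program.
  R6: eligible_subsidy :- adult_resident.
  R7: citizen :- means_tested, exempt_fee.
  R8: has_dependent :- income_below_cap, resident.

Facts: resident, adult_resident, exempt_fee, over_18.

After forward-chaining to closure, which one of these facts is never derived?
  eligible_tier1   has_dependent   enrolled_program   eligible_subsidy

Round 1: R1 [identity_verified :- resident.]; R2 [enrolled_program :- over_18, adult_resident.]; R6 [eligible_subsidy :- adult_resident.]. Adds identity_verified, enrolled_program, eligible_subsidy.
Round 2: R3 [renewal_due :- enrolled_program, resident.]; R5 [eligible_tier1 :- enrolled_program.]. Adds renewal_due, eligible_tier1.
Round 3: R4 [application_complete :- renewal_due.]. Adds application_complete.
Derived: eligible_subsidy (round 1), eligible_tier1 (round 2), enrolled_program (round 1). has_dependent never appears in any round.

has_dependent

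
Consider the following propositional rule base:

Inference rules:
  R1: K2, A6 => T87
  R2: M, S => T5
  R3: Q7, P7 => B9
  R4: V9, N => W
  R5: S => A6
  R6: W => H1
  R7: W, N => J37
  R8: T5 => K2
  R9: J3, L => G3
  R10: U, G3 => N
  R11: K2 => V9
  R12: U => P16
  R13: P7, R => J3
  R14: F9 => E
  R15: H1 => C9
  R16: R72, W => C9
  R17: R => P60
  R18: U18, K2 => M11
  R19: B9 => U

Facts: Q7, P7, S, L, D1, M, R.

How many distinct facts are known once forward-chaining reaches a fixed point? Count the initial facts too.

[1] R2 [M, S => T5]; R3 [Q7, P7 => B9]; R5 [S => A6]; R13 [P7, R => J3]; R17 [R => P60]. ⇒ new: T5, B9, A6, J3, P60.
[2] R8 [T5 => K2]; R9 [J3, L => G3]; R19 [B9 => U]. ⇒ new: K2, G3, U.
[3] R1 [K2, A6 => T87]; R10 [U, G3 => N]; R11 [K2 => V9]; R12 [U => P16]. ⇒ new: T87, N, V9, P16.
[4] R4 [V9, N => W]. ⇒ new: W.
[5] R6 [W => H1]; R7 [W, N => J37]. ⇒ new: H1, J37.
[6] R15 [H1 => C9]. ⇒ new: C9.
Closure: {A6, B9, C9, D1, G3, H1, J3, J37, K2, L, M, N, P16, P60, P7, Q7, R, S, T5, T87, U, V9, W} — 23 facts.

23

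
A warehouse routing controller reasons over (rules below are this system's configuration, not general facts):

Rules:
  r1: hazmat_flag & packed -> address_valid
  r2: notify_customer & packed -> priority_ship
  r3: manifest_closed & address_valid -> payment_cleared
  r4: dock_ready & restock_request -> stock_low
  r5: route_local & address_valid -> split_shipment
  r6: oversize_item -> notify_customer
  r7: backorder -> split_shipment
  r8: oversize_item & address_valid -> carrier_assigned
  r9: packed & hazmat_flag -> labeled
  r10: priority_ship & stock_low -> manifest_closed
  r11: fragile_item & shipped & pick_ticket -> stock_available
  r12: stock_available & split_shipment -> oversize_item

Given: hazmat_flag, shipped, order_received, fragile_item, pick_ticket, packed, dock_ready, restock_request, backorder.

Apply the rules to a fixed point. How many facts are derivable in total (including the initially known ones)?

Round 1 — r1, r4, r7, r9, r11, derive address_valid, stock_low, split_shipment, labeled, stock_available.
Round 2 — r12, derive oversize_item.
Round 3 — r6, r8, derive notify_customer, carrier_assigned.
Round 4 — r2, derive priority_ship.
Round 5 — r10, derive manifest_closed.
Round 6 — r3, derive payment_cleared.
Closure: {address_valid, backorder, carrier_assigned, dock_ready, fragile_item, hazmat_flag, labeled, manifest_closed, notify_customer, order_received, oversize_item, packed, payment_cleared, pick_ticket, priority_ship, restock_request, shipped, split_shipment, stock_available, stock_low} — 20 facts.

20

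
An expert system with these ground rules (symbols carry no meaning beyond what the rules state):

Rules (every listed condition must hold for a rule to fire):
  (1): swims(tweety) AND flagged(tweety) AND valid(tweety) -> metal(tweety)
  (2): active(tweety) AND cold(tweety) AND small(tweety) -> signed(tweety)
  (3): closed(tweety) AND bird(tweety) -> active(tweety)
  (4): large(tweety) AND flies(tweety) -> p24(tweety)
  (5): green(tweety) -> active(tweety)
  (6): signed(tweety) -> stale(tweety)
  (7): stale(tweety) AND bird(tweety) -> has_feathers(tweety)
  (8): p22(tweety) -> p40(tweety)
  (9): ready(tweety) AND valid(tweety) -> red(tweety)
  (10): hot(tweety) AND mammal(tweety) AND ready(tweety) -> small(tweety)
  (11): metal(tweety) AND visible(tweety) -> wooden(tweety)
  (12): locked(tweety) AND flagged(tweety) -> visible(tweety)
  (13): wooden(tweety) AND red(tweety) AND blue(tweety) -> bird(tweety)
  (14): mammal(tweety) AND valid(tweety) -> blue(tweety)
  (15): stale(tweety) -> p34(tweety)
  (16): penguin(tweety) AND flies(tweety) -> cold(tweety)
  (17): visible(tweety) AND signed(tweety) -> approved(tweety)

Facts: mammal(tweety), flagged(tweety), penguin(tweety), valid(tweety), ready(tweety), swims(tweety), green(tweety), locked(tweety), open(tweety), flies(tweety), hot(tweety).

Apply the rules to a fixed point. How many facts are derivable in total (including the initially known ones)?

Round 1: (1) [swims(tweety) AND flagged(tweety) AND valid(tweety) -> metal(tweety)]; (5) [green(tweety) -> active(tweety)]; (9) [ready(tweety) AND valid(tweety) -> red(tweety)]; (10) [hot(tweety) AND mammal(tweety) AND ready(tweety) -> small(tweety)]; (12) [locked(tweety) AND flagged(tweety) -> visible(tweety)]; (14) [mammal(tweety) AND valid(tweety) -> blue(tweety)]; (16) [penguin(tweety) AND flies(tweety) -> cold(tweety)]. Adds metal(tweety), active(tweety), red(tweety), small(tweety), visible(tweety), blue(tweety), cold(tweety).
Round 2: (2) [active(tweety) AND cold(tweety) AND small(tweety) -> signed(tweety)]; (11) [metal(tweety) AND visible(tweety) -> wooden(tweety)]. Adds signed(tweety), wooden(tweety).
Round 3: (6) [signed(tweety) -> stale(tweety)]; (13) [wooden(tweety) AND red(tweety) AND blue(tweety) -> bird(tweety)]; (17) [visible(tweety) AND signed(tweety) -> approved(tweety)]. Adds stale(tweety), bird(tweety), approved(tweety).
Round 4: (7) [stale(tweety) AND bird(tweety) -> has_feathers(tweety)]; (15) [stale(tweety) -> p34(tweety)]. Adds has_feathers(tweety), p34(tweety).
Closure: {active(tweety), approved(tweety), bird(tweety), blue(tweety), cold(tweety), flagged(tweety), flies(tweety), green(tweety), has_feathers(tweety), hot(tweety), locked(tweety), mammal(tweety), metal(tweety), open(tweety), p34(tweety), penguin(tweety), ready(tweety), red(tweety), signed(tweety), small(tweety), stale(tweety), swims(tweety), valid(tweety), visible(tweety), wooden(tweety)} — 25 facts.

25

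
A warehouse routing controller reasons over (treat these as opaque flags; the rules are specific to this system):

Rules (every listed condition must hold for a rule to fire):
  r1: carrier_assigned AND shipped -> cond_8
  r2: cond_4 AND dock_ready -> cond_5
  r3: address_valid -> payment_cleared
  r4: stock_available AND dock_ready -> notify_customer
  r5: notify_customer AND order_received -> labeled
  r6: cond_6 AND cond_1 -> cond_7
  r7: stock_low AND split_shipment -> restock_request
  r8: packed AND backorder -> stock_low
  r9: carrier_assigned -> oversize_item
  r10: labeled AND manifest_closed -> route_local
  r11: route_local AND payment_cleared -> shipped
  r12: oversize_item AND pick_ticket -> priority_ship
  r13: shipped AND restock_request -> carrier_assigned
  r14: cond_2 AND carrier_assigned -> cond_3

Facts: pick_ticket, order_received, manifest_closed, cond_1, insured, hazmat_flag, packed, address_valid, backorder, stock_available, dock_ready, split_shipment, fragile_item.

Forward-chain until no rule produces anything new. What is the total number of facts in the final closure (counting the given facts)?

24

Round 1 fires r3, r4, r8, giving payment_cleared, notify_customer, stock_low.
Round 2 fires r5, r7, giving labeled, restock_request.
Round 3 fires r10, giving route_local.
Round 4 fires r11, giving shipped.
Round 5 fires r13, giving carrier_assigned.
Round 6 fires r1, r9, giving cond_8, oversize_item.
Round 7 fires r12, giving priority_ship.
Closure: {address_valid, backorder, carrier_assigned, cond_1, cond_8, dock_ready, fragile_item, hazmat_flag, insured, labeled, manifest_closed, notify_customer, order_received, oversize_item, packed, payment_cleared, pick_ticket, priority_ship, restock_request, route_local, shipped, split_shipment, stock_available, stock_low} — 24 facts.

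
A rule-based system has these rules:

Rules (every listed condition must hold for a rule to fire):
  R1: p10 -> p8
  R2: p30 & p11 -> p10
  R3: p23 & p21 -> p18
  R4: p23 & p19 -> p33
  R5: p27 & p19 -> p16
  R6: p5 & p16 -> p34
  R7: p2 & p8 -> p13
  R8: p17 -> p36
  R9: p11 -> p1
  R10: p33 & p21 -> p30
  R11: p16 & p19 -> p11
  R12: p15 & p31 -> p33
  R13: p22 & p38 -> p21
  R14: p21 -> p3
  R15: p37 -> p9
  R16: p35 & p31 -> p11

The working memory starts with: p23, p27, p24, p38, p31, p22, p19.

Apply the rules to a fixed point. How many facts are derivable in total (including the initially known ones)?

Round 1 fires R4, R5, R13, giving p33, p16, p21.
Round 2 fires R3, R10, R11, R14, giving p18, p30, p11, p3.
Round 3 fires R2, R9, giving p10, p1.
Round 4 fires R1, giving p8.
Closure: {p1, p10, p11, p16, p18, p19, p21, p22, p23, p24, p27, p3, p30, p31, p33, p38, p8} — 17 facts.

17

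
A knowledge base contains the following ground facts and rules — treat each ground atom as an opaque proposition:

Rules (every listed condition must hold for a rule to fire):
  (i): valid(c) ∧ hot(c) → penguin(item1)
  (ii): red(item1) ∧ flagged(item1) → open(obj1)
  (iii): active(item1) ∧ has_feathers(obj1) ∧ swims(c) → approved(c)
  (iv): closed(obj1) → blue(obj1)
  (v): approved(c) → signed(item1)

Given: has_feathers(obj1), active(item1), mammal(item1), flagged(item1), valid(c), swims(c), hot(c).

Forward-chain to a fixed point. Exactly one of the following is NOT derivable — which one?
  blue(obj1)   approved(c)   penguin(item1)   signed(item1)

[1] (i) [valid(c) ∧ hot(c) → penguin(item1)]; (iii) [active(item1) ∧ has_feathers(obj1) ∧ swims(c) → approved(c)]. ⇒ new: penguin(item1), approved(c).
[2] (v) [approved(c) → signed(item1)]. ⇒ new: signed(item1).
Derived: penguin(item1) (round 1), signed(item1) (round 2), approved(c) (round 1). blue(obj1) never appears in any round.

blue(obj1)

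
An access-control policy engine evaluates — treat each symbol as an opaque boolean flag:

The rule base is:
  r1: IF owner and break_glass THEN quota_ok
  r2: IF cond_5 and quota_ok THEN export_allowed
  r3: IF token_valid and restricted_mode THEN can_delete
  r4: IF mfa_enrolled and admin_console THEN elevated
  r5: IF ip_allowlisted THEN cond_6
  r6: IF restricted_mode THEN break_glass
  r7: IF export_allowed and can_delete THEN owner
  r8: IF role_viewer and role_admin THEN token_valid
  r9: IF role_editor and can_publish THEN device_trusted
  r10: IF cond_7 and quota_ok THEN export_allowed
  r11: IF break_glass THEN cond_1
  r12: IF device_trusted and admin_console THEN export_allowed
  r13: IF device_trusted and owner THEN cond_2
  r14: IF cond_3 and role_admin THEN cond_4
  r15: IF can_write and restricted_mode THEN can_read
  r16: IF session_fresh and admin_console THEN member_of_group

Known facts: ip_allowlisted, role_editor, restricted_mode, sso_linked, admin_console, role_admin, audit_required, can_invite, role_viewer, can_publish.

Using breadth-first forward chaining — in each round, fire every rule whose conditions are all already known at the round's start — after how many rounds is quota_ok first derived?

4

Round 1 fires r5, r6, r8, r9, giving cond_6, break_glass, token_valid, device_trusted.
Round 2 fires r3, r11, r12, giving can_delete, cond_1, export_allowed.
Round 3 fires r7, giving owner.
Round 4 fires r1, r13, giving quota_ok, cond_2.
quota_ok first appears in round 4.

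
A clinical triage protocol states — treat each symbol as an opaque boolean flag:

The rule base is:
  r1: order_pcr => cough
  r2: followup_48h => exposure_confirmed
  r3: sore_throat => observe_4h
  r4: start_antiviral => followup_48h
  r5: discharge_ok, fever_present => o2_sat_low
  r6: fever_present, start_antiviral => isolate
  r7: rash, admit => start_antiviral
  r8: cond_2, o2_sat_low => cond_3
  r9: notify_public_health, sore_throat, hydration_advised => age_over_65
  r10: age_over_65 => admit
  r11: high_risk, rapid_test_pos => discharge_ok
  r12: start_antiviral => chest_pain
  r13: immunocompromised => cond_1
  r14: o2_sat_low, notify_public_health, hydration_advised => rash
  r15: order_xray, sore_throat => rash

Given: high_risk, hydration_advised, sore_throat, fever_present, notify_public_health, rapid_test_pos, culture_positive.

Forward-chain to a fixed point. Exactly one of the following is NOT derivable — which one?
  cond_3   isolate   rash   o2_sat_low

Round 1 — r3, r9, r11, derive observe_4h, age_over_65, discharge_ok.
Round 2 — r5, r10, derive o2_sat_low, admit.
Round 3 — r14, derive rash.
Round 4 — r7, derive start_antiviral.
Round 5 — r4, r6, r12, derive followup_48h, isolate, chest_pain.
Round 6 — r2, derive exposure_confirmed.
Derived: rash (round 3), isolate (round 5), o2_sat_low (round 2). cond_3 never appears in any round.

cond_3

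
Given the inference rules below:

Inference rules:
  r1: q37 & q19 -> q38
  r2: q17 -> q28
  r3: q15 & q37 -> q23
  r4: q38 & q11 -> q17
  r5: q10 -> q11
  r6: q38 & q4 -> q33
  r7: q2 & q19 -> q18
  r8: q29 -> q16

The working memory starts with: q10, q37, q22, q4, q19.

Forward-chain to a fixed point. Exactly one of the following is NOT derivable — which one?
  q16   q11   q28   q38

Round 1: r1 [q37 & q19 -> q38]; r5 [q10 -> q11]. New: q38, q11.
Round 2: r4 [q38 & q11 -> q17]; r6 [q38 & q4 -> q33]. New: q17, q33.
Round 3: r2 [q17 -> q28]. New: q28.
Derived: q11 (round 1), q28 (round 3), q38 (round 1). q16 never appears in any round.

q16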